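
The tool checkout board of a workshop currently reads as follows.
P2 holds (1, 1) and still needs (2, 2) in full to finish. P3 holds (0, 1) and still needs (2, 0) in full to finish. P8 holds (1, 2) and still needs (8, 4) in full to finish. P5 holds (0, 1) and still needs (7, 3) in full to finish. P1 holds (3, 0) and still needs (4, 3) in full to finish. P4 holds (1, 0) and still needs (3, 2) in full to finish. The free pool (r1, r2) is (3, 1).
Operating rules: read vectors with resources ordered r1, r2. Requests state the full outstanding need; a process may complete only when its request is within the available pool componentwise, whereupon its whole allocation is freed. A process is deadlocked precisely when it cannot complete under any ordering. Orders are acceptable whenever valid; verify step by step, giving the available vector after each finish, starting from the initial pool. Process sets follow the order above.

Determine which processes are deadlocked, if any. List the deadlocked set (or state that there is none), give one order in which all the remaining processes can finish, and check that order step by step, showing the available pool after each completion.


No process is deadlocked.
Key observation: beginning at P3, releases accumulate fast enough that every process eventually fits.
A valid finishing order for the others: P3, P2, P4, P1, P5, P8. Verifying each step:
  pool = (3, 1)
  P3: need (2, 0) fits (3, 1); releases (0, 1), pool now (3, 2)
  P2: need (2, 2) fits (3, 2); releases (1, 1), pool now (4, 3)
  P4: need (3, 2) fits (4, 3); releases (1, 0), pool now (5, 3)
  P1: need (4, 3) fits (5, 3); releases (3, 0), pool now (8, 3)
  P5: need (7, 3) fits (8, 3); releases (0, 1), pool now (8, 4)
  P8: need (8, 4) fits (8, 4); releases (1, 2), pool now (9, 6)


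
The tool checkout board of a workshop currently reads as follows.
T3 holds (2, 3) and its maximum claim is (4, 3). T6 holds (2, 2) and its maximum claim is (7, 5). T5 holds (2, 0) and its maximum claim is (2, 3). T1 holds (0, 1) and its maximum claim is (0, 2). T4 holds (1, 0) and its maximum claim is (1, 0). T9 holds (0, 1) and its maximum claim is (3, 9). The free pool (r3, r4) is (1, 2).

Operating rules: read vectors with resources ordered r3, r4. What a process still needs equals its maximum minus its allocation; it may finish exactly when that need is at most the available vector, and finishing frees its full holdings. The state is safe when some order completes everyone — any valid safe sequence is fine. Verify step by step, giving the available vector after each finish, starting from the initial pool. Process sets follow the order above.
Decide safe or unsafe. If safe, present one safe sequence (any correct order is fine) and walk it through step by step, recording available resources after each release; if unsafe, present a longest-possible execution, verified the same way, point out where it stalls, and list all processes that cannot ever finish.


The state is SAFE; one workable sequence: T1, T5, T3, T4, T6, T9.
Key observation: the order's first zero-slack moment is T5 ((0, 3) needed, (1, 3) free — a requested resource with nothing to spare).
Step-by-step check:
  pool = (1, 2)
  T1 needs (0, 1) <= (1, 2) -> finishes; pool += (0, 1) = (1, 3)
  T5 needs (0, 3) <= (1, 3) -> finishes; pool += (2, 0) = (3, 3)
  T3 needs (2, 0) <= (3, 3) -> finishes; pool += (2, 3) = (5, 6)
  T4 needs (0, 0) <= (5, 6) -> finishes; pool += (1, 0) = (6, 6)
  T6 needs (5, 3) <= (6, 6) -> finishes; pool += (2, 2) = (8, 8)
  T9 needs (3, 8) <= (8, 8) -> finishes; pool += (0, 1) = (8, 9)


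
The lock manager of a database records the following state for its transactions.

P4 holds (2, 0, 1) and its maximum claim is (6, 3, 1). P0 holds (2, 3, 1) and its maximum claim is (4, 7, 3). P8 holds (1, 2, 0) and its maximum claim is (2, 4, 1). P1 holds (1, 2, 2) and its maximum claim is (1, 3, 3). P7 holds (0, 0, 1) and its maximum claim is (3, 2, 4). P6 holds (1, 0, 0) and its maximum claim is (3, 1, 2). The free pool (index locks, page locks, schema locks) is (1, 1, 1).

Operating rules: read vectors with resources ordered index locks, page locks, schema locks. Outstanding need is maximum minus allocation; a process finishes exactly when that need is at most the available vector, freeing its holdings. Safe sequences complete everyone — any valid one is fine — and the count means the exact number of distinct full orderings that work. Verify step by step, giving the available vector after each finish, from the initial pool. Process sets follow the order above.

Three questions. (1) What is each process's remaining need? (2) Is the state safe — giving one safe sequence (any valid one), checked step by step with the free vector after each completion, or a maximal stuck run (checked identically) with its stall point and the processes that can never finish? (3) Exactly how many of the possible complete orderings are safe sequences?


(1) Need matrix, components ordered index locks, page locks, schema locks:
  P4: (4, 3, 0)
  P0: (2, 4, 2)
  P8: (1, 2, 1)
  P1: (0, 1, 1)
  P7: (3, 2, 3)
  P6: (2, 1, 2)
(2) SAFE — a valid safe sequence is P1, P6, P8, P0, P4, P7.
Key observation: reading the order forward, P1 is the first process whose need (0, 1, 1) meets the free pool (1, 1, 1) exactly on a resource it requests.
Walking it through:
  pool = (1, 1, 1)
  P1: need (0, 1, 1) fits (1, 1, 1); releases (1, 2, 2), pool now (2, 3, 3)
  P6: need (2, 1, 2) fits (2, 3, 3); releases (1, 0, 0), pool now (3, 3, 3)
  P8: need (1, 2, 1) fits (3, 3, 3); releases (1, 2, 0), pool now (4, 5, 3)
  P0: need (2, 4, 2) fits (4, 5, 3); releases (2, 3, 1), pool now (6, 8, 4)
  P4: need (4, 3, 0) fits (6, 8, 4); releases (2, 0, 1), pool now (8, 8, 5)
  P7: need (3, 2, 3) fits (8, 8, 5); releases (0, 0, 1), pool now (8, 8, 6)
(3) The exact count: 24 of the possible complete orderings are safe sequences.


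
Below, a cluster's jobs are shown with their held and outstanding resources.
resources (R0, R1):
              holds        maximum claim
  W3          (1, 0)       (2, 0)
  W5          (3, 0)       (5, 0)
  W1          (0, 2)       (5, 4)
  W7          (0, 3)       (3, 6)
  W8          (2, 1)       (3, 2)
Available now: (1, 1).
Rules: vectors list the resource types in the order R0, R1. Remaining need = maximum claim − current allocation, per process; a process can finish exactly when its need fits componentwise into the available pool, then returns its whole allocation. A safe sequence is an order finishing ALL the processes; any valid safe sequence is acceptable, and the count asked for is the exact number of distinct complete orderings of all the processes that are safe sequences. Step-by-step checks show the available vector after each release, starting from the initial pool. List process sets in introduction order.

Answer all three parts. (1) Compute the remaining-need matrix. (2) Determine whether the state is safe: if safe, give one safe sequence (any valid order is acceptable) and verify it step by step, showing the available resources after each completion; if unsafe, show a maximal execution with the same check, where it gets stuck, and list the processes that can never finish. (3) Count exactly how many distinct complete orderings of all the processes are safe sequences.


(1) Remaining need (order R0, R1):
  W3: (1, 0)
  W5: (2, 0)
  W1: (5, 2)
  W7: (3, 3)
  W8: (1, 1)
(2) The state is SAFE; one workable sequence: W8, W5, W1, W7, W3.
Key observation: reading the order forward, W8 is the first process whose need (1, 1) meets the free pool (1, 1) exactly on a resource it requests.
Step-by-step check:
  pool = (1, 1)
  W8: need (1, 1) fits (1, 1); releases (2, 1), pool now (3, 2)
  W5: need (2, 0) fits (3, 2); releases (3, 0), pool now (6, 2)
  W1: need (5, 2) fits (6, 2); releases (0, 2), pool now (6, 4)
  W7: need (3, 3) fits (6, 4); releases (0, 3), pool now (6, 7)
  W3: need (1, 0) fits (6, 7); releases (1, 0), pool now (7, 7)
(3) Precisely 6 of the possible complete orderings are safe sequences.


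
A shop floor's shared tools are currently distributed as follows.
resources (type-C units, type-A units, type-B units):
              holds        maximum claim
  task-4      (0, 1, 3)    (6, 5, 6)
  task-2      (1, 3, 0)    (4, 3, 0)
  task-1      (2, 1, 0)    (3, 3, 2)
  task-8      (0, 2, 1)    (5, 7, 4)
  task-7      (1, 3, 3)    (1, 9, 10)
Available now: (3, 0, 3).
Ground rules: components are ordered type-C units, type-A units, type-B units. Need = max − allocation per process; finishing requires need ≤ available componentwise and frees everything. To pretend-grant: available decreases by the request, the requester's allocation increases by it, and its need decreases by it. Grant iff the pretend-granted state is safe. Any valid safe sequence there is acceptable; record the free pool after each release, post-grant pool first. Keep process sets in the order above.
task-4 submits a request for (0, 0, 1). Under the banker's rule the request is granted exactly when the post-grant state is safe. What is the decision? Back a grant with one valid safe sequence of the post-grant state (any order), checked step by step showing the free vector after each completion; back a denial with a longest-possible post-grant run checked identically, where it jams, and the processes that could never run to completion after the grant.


GRANT. The post-grant state is safe; one safe sequence: task-2, task-1, task-4, task-8, task-7.
Key observation: (3, 0, 2) free after granting still covers task-2 first, and each release covers the next.
Step-by-step check of the post-grant state:
  pool = (3, 0, 2)
  task-2 needs (3, 0, 0) <= (3, 0, 2) -> finishes; pool += (1, 3, 0) = (4, 3, 2)
  task-1 needs (1, 2, 2) <= (4, 3, 2) -> finishes; pool += (2, 1, 0) = (6, 4, 2)
  task-4 needs (6, 4, 2) <= (6, 4, 2) -> finishes; pool += (0, 1, 4) = (6, 5, 6)
  task-8 needs (5, 5, 3) <= (6, 5, 6) -> finishes; pool += (0, 2, 1) = (6, 7, 7)
  task-7 needs (0, 6, 7) <= (6, 7, 7) -> finishes; pool += (1, 3, 3) = (7, 10, 10)


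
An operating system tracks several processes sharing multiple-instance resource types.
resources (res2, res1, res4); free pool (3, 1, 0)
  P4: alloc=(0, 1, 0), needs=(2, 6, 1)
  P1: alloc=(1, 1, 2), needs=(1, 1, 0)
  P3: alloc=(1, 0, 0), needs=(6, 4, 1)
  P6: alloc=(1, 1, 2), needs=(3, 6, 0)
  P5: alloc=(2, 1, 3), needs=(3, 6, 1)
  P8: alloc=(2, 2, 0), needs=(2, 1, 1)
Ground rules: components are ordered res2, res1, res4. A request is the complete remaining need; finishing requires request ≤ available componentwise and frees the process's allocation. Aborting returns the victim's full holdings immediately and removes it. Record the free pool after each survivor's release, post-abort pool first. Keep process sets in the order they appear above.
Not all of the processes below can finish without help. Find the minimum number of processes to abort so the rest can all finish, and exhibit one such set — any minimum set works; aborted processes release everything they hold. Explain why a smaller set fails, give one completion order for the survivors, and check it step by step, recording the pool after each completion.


Abort P4 and P6.
Key observation: the deadlocked P5 becomes finishable only because P4 and P6 released (1, 2, 2); it completes at step 3 below.
Minimality, checking each single-abort alternative: P4 alone leaves P6 blocked (short on res1); P1 alone leaves P4 blocked (short on res1); P3 alone leaves P4 blocked (short on res1); P6 alone leaves P4 blocked (short on res1); P5 alone leaves P4 blocked (short on res1); P8 alone leaves P4 blocked (short on res1).
One survivor order: P8, P1, P5, P3. Walking it through (post-abort pool first):
  pool = (4, 3, 2)
  run P8 (needs (2, 1, 1), free (4, 3, 2)); after release of (2, 2, 0) the pool is (6, 5, 2)
  run P1 (needs (1, 1, 0), free (6, 5, 2)); after release of (1, 1, 2) the pool is (7, 6, 4)
  run P5 (needs (3, 6, 1), free (7, 6, 4)); after release of (2, 1, 3) the pool is (9, 7, 7)
  run P3 (needs (6, 4, 1), free (9, 7, 7)); after release of (1, 0, 0) the pool is (10, 7, 7)


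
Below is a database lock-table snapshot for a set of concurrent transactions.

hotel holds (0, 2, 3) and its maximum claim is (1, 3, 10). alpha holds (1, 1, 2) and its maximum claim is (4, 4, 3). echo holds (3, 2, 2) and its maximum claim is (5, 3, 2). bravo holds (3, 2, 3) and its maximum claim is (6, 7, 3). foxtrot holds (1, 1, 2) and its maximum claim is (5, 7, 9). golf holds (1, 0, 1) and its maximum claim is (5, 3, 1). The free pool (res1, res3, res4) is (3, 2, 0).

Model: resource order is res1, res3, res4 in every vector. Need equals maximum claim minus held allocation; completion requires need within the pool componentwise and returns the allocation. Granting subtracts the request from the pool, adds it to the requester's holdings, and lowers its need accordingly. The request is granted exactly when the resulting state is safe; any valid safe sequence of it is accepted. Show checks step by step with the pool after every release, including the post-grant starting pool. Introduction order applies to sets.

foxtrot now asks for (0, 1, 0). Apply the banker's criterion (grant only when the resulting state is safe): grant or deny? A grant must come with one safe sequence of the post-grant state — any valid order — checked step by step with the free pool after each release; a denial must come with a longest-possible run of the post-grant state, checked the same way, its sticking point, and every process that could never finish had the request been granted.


DENY: after the grant no complete ordering would exist.
Key observation: after echo, alpha, golf the pool peaks at (8, 4, 5), and each blocked process is short somewhere: hotel on res4; bravo on res3; foxtrot on res3, res4.
On the post-grant state, echo, alpha, golf is a maximal run — nothing extends it. Step-by-step check:
  pool = (3, 1, 0)
  run echo (needs (2, 1, 0), free (3, 1, 0)); after release of (3, 2, 2) the pool is (6, 3, 2)
  run alpha (needs (3, 3, 1), free (6, 3, 2)); after release of (1, 1, 2) the pool is (7, 4, 4)
  run golf (needs (4, 3, 0), free (7, 4, 4)); after release of (1, 0, 1) the pool is (8, 4, 5)
  blocked: hotel wants (1, 1, 7), pool (8, 4, 5) — not enough res4
  blocked: bravo wants (3, 5, 0), pool (8, 4, 5) — not enough res3
  blocked: foxtrot wants (4, 5, 7), pool (8, 4, 5) — not enough res3 and res4
Processes that could never finish after the grant: hotel, bravo and foxtrot.


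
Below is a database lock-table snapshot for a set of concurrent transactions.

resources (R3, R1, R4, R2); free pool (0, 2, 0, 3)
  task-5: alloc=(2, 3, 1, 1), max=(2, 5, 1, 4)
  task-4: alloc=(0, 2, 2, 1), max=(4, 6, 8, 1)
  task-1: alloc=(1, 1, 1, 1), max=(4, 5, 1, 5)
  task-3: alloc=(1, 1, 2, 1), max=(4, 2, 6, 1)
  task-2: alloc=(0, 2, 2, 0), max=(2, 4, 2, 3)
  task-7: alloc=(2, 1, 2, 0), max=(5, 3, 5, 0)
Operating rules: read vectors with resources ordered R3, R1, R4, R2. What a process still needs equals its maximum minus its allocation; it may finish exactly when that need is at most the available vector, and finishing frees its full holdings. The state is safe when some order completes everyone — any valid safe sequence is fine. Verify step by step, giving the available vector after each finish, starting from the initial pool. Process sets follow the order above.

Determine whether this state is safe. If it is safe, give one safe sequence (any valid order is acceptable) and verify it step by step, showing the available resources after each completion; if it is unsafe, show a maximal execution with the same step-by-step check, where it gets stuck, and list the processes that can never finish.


The state is UNSAFE.
Key observation: after task-5, task-2 complete, (2, 7, 3, 4) is the best the pool ever gets, yet each leftover process wants more R3.
Going as far as possible: task-5, task-2; after that, nothing fits. Walking it through:
  pool = (0, 2, 0, 3)
  task-5: need (0, 2, 0, 3) fits (0, 2, 0, 3); releases (2, 3, 1, 1), pool now (2, 5, 1, 4)
  task-2: need (2, 2, 0, 3) fits (2, 5, 1, 4); releases (0, 2, 2, 0), pool now (2, 7, 3, 4)
  blocked: task-4 wants (4, 4, 6, 0), pool (2, 7, 3, 4) — not enough R3 and R4
  blocked: task-1 wants (3, 4, 0, 4), pool (2, 7, 3, 4) — not enough R3
  blocked: task-3 wants (3, 1, 4, 0), pool (2, 7, 3, 4) — not enough R3 and R4
  blocked: task-7 wants (3, 2, 3, 0), pool (2, 7, 3, 4) — not enough R3
Permanently blocked: task-4, task-1, task-3 and task-7.


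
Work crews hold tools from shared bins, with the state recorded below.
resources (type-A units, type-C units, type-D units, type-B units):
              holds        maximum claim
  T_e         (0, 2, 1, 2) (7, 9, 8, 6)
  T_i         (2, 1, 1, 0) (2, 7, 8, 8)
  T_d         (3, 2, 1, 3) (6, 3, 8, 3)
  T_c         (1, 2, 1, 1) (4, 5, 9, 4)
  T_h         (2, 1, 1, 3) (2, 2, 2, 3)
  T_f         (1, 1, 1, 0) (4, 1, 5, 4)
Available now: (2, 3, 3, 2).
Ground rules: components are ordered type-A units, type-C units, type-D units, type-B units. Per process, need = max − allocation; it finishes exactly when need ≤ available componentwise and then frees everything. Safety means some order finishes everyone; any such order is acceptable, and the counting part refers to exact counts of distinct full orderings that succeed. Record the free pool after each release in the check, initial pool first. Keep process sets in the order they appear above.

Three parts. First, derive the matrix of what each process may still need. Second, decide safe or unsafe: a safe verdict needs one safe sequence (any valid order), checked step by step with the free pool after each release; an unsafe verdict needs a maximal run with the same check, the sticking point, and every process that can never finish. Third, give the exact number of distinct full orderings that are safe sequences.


(1) Outstanding need per process (order type-A units, type-C units, type-D units, type-B units):
  T_e: (7, 7, 7, 4)
  T_i: (0, 6, 7, 8)
  T_d: (3, 1, 7, 0)
  T_c: (3, 3, 8, 3)
  T_h: (0, 1, 1, 0)
  T_f: (3, 0, 4, 4)
(2) UNSAFE.
Key observation: no order helps: past T_h, T_f, the free pool tops out at (5, 5, 5, 5), below what each blocked process needs in type-D units.
The run T_h, T_f cannot be extended any further. Step-by-step check:
  pool = (2, 3, 3, 2)
  run T_h (needs (0, 1, 1, 0), free (2, 3, 3, 2)); after release of (2, 1, 1, 3) the pool is (4, 4, 4, 5)
  run T_f (needs (3, 0, 4, 4), free (4, 4, 4, 5)); after release of (1, 1, 1, 0) the pool is (5, 5, 5, 5)
  T_e still needs (7, 7, 7, 4) but only (5, 5, 5, 5) is free — short on type-A units, type-C units and type-D units
  T_i still needs (0, 6, 7, 8) but only (5, 5, 5, 5) is free — short on type-C units, type-D units and type-B units
  T_d still needs (3, 1, 7, 0) but only (5, 5, 5, 5) is free — short on type-D units
  T_c still needs (3, 3, 8, 3) but only (5, 5, 5, 5) is free — short on type-D units
Processes that can never finish: T_e, T_i, T_d and T_c.
(3) Exactly 0 of the possible complete orderings are safe sequences.


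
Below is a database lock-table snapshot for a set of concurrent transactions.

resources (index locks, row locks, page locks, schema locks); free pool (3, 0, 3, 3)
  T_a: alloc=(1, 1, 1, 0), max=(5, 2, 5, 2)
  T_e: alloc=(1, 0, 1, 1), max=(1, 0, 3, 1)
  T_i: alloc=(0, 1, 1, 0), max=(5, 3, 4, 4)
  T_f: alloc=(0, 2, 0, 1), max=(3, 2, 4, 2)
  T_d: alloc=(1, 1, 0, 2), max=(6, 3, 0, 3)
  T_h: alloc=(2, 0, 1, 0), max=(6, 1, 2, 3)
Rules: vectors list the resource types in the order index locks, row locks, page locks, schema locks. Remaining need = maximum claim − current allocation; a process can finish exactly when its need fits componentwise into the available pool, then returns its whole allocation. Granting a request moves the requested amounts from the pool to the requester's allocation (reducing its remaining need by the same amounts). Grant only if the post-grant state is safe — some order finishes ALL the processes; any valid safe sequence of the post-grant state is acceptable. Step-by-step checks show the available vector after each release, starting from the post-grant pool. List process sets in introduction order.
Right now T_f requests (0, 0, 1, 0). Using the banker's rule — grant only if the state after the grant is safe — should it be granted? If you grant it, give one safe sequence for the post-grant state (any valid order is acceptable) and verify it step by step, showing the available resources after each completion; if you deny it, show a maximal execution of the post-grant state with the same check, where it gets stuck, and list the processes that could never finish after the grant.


GRANT — the state after the grant stays safe, e.g. via T_e, T_f, T_a, T_d, T_h, T_i.
Key observation: granting shrinks the pool to (3, 0, 2, 3), yet T_e still fits and the chain goes through.
Step-by-step check of the post-grant state:
  pool = (3, 0, 2, 3)
  T_e: need (0, 0, 2, 0) fits (3, 0, 2, 3); releases (1, 0, 1, 1), pool now (4, 0, 3, 4)
  T_f: need (3, 0, 3, 1) fits (4, 0, 3, 4); releases (0, 2, 1, 1), pool now (4, 2, 4, 5)
  T_a: need (4, 1, 4, 2) fits (4, 2, 4, 5); releases (1, 1, 1, 0), pool now (5, 3, 5, 5)
  T_d: need (5, 2, 0, 1) fits (5, 3, 5, 5); releases (1, 1, 0, 2), pool now (6, 4, 5, 7)
  T_h: need (4, 1, 1, 3) fits (6, 4, 5, 7); releases (2, 0, 1, 0), pool now (8, 4, 6, 7)
  T_i: need (5, 2, 3, 4) fits (8, 4, 6, 7); releases (0, 1, 1, 0), pool now (8, 5, 7, 7)


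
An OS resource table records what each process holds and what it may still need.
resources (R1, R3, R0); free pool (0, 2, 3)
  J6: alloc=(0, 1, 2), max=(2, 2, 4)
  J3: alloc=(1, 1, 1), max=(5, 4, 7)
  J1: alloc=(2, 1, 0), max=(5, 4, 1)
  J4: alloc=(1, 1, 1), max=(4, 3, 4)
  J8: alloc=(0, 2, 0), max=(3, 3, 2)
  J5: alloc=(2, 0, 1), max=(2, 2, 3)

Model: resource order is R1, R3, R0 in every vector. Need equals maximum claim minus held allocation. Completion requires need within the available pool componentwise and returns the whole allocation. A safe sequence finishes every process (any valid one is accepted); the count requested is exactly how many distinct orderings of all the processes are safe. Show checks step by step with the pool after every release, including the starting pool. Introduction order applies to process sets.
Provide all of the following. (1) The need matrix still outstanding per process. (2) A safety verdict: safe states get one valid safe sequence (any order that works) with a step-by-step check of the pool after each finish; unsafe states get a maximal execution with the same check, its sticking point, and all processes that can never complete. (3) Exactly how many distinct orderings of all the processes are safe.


(1) Outstanding need per process (order R1, R3, R0):
  J6: (2, 1, 2)
  J3: (4, 3, 6)
  J1: (3, 3, 1)
  J4: (3, 2, 3)
  J8: (3, 1, 2)
  J5: (0, 2, 2)
(2) The state is UNSAFE.
Key observation: even finishing J5, J6 leaves just (2, 3, 6) free — too little R1 for any of the remaining processes.
Going as far as possible: J5, J6; after that, nothing fits. Check, step by step:
  pool = (0, 2, 3)
  J5: need (0, 2, 2) fits (0, 2, 3); releases (2, 0, 1), pool now (2, 2, 4)
  J6: need (2, 1, 2) fits (2, 2, 4); releases (0, 1, 2), pool now (2, 3, 6)
  J3 cannot run: need (4, 3, 6) vs free (2, 3, 6) (insufficient R1)
  J1 cannot run: need (3, 3, 1) vs free (2, 3, 6) (insufficient R1)
  J4 cannot run: need (3, 2, 3) vs free (2, 3, 6) (insufficient R1)
  J8 cannot run: need (3, 1, 2) vs free (2, 3, 6) (insufficient R1)
Permanently blocked: J3, J1, J4 and J8.
(3) Exactly 0 of the possible complete orderings are safe sequences.


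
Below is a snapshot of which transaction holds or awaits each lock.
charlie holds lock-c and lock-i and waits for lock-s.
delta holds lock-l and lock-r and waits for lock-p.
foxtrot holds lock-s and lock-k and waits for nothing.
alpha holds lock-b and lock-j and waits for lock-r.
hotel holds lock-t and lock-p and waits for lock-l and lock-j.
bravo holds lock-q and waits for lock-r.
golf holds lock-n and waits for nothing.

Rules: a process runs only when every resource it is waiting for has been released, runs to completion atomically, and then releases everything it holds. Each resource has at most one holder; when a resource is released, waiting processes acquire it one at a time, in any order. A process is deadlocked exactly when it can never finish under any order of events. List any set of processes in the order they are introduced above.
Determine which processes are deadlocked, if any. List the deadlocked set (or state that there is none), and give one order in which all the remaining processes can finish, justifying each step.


Deadlocked: delta, alpha, hotel and bravo.
Key observation: the knot is the closed ring of waits delta -> hotel -> delta; alpha is caught in further circular waits and bravo waits into the deadlock from upstream.
One completion order for the rest: foxtrot, golf, charlie.
Walking it through:
  run foxtrot (it waits on nothing); releases lock-s and lock-k
  run golf (it waits on nothing); releases lock-n
  charlie waits on lock-s — all released -> runs and releases lock-c and lock-i


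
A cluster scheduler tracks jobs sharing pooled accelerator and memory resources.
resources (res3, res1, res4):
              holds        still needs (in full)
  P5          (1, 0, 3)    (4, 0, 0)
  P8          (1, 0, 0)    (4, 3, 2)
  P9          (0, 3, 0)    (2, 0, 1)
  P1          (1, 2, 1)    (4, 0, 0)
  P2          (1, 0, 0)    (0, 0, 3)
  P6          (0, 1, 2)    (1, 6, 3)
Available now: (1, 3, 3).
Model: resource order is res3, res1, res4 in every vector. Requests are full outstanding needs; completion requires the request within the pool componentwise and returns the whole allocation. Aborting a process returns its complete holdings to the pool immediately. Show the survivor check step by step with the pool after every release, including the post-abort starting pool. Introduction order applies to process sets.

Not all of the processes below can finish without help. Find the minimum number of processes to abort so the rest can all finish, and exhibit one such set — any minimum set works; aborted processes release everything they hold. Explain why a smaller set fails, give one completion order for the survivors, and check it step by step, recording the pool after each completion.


The answer: abort P5 and P1.
Key observation: the returned (2, 2, 4) from P5 and P1 is what brings P8 — unrunnable before, under any order — into play at step 4.
Minimality, checking each single-abort alternative: P5 alone leaves P8 blocked (short on res3); P8 alone leaves P5 blocked (short on res3); P9 alone leaves P5 blocked (short on res3); P1 alone leaves P5 blocked (short on res3); P2 alone leaves P5 blocked (short on res3); P6 alone leaves P5 blocked (short on res3).
The survivors complete as P2, P9, P6, P8. Check, step by step (starting from the post-abort pool):
  pool = (3, 5, 7)
  P2 needs (0, 0, 3) <= (3, 5, 7) -> finishes; pool += (1, 0, 0) = (4, 5, 7)
  P9 needs (2, 0, 1) <= (4, 5, 7) -> finishes; pool += (0, 3, 0) = (4, 8, 7)
  P6 needs (1, 6, 3) <= (4, 8, 7) -> finishes; pool += (0, 1, 2) = (4, 9, 9)
  P8 needs (4, 3, 2) <= (4, 9, 9) -> finishes; pool += (1, 0, 0) = (5, 9, 9)


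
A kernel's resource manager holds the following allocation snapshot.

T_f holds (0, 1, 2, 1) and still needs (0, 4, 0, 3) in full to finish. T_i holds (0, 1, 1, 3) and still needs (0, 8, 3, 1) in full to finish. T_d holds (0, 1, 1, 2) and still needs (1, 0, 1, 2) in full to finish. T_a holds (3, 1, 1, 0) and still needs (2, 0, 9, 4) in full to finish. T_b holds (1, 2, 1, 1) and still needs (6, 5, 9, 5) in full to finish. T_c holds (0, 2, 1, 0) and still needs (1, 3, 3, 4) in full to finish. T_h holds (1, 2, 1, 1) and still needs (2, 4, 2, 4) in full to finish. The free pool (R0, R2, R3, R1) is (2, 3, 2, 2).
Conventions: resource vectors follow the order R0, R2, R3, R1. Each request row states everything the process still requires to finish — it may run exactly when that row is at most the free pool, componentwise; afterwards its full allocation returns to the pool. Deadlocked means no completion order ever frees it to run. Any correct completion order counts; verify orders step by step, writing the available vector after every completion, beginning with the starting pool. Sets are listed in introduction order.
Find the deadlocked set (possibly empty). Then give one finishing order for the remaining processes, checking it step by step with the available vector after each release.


The deadlocked set is T_a and T_b.
Key observation: no order helps: past T_d, T_h, T_c, T_f, T_i, the free pool tops out at (3, 10, 8, 9), below what each blocked process needs in R3.
The rest can finish in the order T_d, T_h, T_c, T_f, T_i. Step-by-step check:
  pool = (2, 3, 2, 2)
  T_d needs (1, 0, 1, 2) <= (2, 3, 2, 2) -> finishes; pool += (0, 1, 1, 2) = (2, 4, 3, 4)
  T_h needs (2, 4, 2, 4) <= (2, 4, 3, 4) -> finishes; pool += (1, 2, 1, 1) = (3, 6, 4, 5)
  T_c needs (1, 3, 3, 4) <= (3, 6, 4, 5) -> finishes; pool += (0, 2, 1, 0) = (3, 8, 5, 5)
  T_f needs (0, 4, 0, 3) <= (3, 8, 5, 5) -> finishes; pool += (0, 1, 2, 1) = (3, 9, 7, 6)
  T_i needs (0, 8, 3, 1) <= (3, 9, 7, 6) -> finishes; pool += (0, 1, 1, 3) = (3, 10, 8, 9)
None of the blocked processes ever fits:
  T_a cannot run: need (2, 0, 9, 4) vs free (3, 10, 8, 9) (insufficient R3)
  T_b cannot run: need (6, 5, 9, 5) vs free (3, 10, 8, 9) (insufficient R0 and R3)


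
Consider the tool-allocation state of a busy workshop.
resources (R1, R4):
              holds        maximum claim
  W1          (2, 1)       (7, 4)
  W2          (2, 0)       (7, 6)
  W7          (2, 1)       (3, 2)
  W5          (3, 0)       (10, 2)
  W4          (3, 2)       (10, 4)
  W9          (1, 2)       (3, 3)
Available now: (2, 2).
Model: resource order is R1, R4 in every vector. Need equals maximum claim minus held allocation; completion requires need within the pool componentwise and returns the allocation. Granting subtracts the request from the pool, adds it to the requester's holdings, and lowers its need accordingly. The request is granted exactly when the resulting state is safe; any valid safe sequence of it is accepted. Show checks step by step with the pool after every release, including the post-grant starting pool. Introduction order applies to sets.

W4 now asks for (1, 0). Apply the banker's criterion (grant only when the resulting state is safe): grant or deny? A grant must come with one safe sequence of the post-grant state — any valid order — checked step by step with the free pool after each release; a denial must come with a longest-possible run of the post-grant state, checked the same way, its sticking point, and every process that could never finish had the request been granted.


DENY: after the grant no complete ordering would exist.
Key observation: no order helps: past W7, W9, the free pool tops out at (4, 5), below what each blocked process needs in R1.
Pretend the grant happened; the run W7, W9 goes as far as possible. Walking it through:
  pool = (1, 2)
  W7 needs (1, 1) <= (1, 2) -> finishes; pool += (2, 1) = (3, 3)
  W9 needs (2, 1) <= (3, 3) -> finishes; pool += (1, 2) = (4, 5)
  W1 cannot run: need (5, 3) vs free (4, 5) (insufficient R1)
  W2 cannot run: need (5, 6) vs free (4, 5) (insufficient R1 and R4)
  W5 cannot run: need (7, 2) vs free (4, 5) (insufficient R1)
  W4 cannot run: need (6, 2) vs free (4, 5) (insufficient R1)
Processes that could never finish after the grant: W1, W2, W5 and W4.


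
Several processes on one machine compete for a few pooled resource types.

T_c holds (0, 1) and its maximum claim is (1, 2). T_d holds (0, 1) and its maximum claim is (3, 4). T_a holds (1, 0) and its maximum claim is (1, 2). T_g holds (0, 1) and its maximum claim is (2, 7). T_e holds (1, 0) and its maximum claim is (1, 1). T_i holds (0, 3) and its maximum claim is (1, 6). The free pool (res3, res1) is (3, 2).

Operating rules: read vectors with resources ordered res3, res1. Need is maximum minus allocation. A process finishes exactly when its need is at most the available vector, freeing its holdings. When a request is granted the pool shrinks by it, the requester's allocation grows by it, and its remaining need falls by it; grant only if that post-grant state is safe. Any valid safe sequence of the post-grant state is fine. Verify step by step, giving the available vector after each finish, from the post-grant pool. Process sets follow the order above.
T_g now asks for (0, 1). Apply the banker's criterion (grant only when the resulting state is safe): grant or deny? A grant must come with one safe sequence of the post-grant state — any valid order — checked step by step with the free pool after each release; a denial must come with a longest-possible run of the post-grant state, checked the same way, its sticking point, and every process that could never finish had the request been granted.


DENY — the pretend-granted state is unsafe.
Key observation: res1 is the bottleneck — with T_e, T_c, T_a done the pool holds (5, 2), short of every remaining need.
On the post-grant state, T_e, T_c, T_a is a maximal run — nothing extends it. Step-by-step check:
  pool = (3, 1)
  T_e: need (0, 1) fits (3, 1); releases (1, 0), pool now (4, 1)
  T_c: need (1, 1) fits (4, 1); releases (0, 1), pool now (4, 2)
  T_a: need (0, 2) fits (4, 2); releases (1, 0), pool now (5, 2)
  T_d cannot run: need (3, 3) vs free (5, 2) (insufficient res1)
  T_g cannot run: need (2, 5) vs free (5, 2) (insufficient res1)
  T_i cannot run: need (1, 3) vs free (5, 2) (insufficient res1)
Processes that could never finish after the grant: T_d, T_g and T_i.


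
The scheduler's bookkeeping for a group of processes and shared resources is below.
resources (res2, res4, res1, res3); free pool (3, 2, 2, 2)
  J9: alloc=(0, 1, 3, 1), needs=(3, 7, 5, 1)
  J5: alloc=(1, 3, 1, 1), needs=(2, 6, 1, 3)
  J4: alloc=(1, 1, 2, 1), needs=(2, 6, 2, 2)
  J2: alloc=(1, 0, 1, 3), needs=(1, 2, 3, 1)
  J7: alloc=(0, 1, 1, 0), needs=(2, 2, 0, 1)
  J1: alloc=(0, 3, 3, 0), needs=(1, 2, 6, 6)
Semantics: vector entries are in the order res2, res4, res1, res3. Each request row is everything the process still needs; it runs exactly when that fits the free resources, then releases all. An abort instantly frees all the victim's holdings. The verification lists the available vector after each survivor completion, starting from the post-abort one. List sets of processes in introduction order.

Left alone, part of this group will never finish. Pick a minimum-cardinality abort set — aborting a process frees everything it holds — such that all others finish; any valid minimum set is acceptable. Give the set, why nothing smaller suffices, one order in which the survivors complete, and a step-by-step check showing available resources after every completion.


The answer: abort J4.
Key observation: J1 was stuck for good until J4 gave back (1, 1, 2, 1); in the order shown it finishes at step 3.
No smaller set exists: with zero aborts the deadlock remains.
One survivor order: J2, J7, J1, J9, J5. Check, step by step (post-abort pool first):
  pool = (4, 3, 4, 3)
  J2 needs (1, 2, 3, 1) <= (4, 3, 4, 3) -> finishes; pool += (1, 0, 1, 3) = (5, 3, 5, 6)
  J7 needs (2, 2, 0, 1) <= (5, 3, 5, 6) -> finishes; pool += (0, 1, 1, 0) = (5, 4, 6, 6)
  J1 needs (1, 2, 6, 6) <= (5, 4, 6, 6) -> finishes; pool += (0, 3, 3, 0) = (5, 7, 9, 6)
  J9 needs (3, 7, 5, 1) <= (5, 7, 9, 6) -> finishes; pool += (0, 1, 3, 1) = (5, 8, 12, 7)
  J5 needs (2, 6, 1, 3) <= (5, 8, 12, 7) -> finishes; pool += (1, 3, 1, 1) = (6, 11, 13, 8)


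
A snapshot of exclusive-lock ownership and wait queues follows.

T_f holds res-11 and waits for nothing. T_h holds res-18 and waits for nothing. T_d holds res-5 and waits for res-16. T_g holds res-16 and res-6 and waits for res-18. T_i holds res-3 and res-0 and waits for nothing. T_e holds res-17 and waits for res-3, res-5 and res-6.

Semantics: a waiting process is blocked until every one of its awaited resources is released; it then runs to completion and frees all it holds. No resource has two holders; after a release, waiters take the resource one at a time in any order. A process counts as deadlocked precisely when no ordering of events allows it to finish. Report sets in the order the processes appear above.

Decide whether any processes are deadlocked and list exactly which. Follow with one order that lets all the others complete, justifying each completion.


The deadlocked set is empty.
Key observation: every chain of waits terminates; starting from the processes that wait on nothing, all the rest unlock in turn.
The rest can finish in the order T_h, T_f, T_g, T_i, T_d, T_e.
Step-by-step check:
  run T_h (it waits on nothing); releases res-18
  run T_f (it waits on nothing); releases res-11
  T_g waits on res-18 — all released -> runs and releases res-16 and res-6
  run T_i (it waits on nothing); releases res-3 and res-0
  T_d waits on res-16 — all released -> runs and releases res-5
  T_e waits on res-3, res-5 and res-6 — all released -> runs and releases res-17


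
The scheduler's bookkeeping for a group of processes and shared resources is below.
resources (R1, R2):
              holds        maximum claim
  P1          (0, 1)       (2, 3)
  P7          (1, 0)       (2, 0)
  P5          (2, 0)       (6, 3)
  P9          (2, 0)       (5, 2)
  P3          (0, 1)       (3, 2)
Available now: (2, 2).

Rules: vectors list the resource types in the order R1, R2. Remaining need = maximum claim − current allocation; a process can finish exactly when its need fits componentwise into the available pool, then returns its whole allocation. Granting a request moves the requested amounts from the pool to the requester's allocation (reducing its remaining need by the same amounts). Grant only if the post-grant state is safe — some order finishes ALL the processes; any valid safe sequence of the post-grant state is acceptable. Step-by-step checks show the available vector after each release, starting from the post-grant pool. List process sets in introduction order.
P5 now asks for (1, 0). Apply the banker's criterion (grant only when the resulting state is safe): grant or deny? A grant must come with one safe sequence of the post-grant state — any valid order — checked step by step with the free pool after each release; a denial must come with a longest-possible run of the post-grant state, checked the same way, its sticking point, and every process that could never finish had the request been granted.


DENY. Granting would leave the state unsafe.
Key observation: no order helps: past P7, P1, the free pool tops out at (2, 3), below what each blocked process needs in R1.
Pretend the grant happened; the run P7, P1 goes as far as possible. Walking it through:
  pool = (1, 2)
  run P7 (needs (1, 0), free (1, 2)); after release of (1, 0) the pool is (2, 2)
  run P1 (needs (2, 2), free (2, 2)); after release of (0, 1) the pool is (2, 3)
  P5 still needs (3, 3) but only (2, 3) is free — short on R1
  P9 still needs (3, 2) but only (2, 3) is free — short on R1
  P3 still needs (3, 1) but only (2, 3) is free — short on R1
Post-grant, the permanently blocked set is P5, P9 and P3.


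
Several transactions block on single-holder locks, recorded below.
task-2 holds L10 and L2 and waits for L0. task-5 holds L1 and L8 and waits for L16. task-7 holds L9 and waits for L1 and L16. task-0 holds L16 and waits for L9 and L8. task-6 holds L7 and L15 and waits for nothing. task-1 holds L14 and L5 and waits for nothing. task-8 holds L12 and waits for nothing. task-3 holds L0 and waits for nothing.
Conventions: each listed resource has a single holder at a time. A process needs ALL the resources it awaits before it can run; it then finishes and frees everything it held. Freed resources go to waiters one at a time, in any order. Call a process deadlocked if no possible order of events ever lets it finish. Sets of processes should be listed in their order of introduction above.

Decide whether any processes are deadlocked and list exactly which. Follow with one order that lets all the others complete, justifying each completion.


The deadlocked set is task-5, task-7 and task-0.
Key observation: the wait chain closes on itself along task-5 -> task-0 -> task-5; task-7 is caught in further circular waits.
A valid finishing order for the others: task-8, task-3, task-1, task-6, task-2.
Walking it through:
  task-8: no waits; runs immediately, freeing L12
  task-3: no waits; runs immediately, freeing L0
  task-1: no waits; runs immediately, freeing L14 and L5
  task-6: no waits; runs immediately, freeing L7 and L15
  task-2 waits on L0 — all released -> runs and releases L10 and L2
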